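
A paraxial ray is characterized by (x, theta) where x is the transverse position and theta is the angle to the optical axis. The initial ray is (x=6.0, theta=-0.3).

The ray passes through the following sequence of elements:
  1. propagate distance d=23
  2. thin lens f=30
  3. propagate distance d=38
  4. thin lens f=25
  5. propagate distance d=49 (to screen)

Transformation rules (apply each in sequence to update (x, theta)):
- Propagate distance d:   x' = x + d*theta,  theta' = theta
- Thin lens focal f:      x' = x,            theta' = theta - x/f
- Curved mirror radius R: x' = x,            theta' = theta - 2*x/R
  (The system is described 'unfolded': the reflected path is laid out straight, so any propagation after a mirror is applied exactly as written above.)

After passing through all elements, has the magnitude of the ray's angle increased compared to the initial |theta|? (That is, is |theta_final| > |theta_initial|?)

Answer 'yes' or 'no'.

Answer: no

Derivation:
Initial: x=6.0000 theta=-0.3000
After 1 (propagate distance d=23): x=-0.9000 theta=-0.3000
After 2 (thin lens f=30): x=-0.9000 theta=-0.2700
After 3 (propagate distance d=38): x=-11.1600 theta=-0.2700
After 4 (thin lens f=25): x=-11.1600 theta=0.1764
After 5 (propagate distance d=49 (to screen)): x=-2.5164 theta=0.1764
|theta_initial|=0.3000 |theta_final|=0.1764 -> not increased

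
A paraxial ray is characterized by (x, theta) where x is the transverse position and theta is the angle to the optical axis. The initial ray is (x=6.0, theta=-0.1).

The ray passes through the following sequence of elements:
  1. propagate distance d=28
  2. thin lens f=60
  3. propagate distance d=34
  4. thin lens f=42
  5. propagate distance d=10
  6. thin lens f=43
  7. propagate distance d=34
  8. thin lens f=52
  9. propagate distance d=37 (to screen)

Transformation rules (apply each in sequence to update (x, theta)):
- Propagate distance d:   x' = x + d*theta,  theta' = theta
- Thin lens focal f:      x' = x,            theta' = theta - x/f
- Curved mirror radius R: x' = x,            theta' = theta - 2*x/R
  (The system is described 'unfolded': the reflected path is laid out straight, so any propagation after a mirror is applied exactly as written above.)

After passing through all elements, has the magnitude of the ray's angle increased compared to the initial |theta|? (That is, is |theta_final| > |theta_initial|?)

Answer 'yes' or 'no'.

Initial: x=6.0000 theta=-0.1000
After 1 (propagate distance d=28): x=3.2000 theta=-0.1000
After 2 (thin lens f=60): x=3.2000 theta=-23/150 (≈-0.1533)
After 3 (propagate distance d=34): x=-151/75 (≈-2.0133) theta=-23/150 (≈-0.1533)
After 4 (thin lens f=42): x=-151/75 (≈-2.0133) theta=-166/1575 (≈-0.1054)
After 5 (propagate distance d=10): x=-4831/1575 (≈-3.0673) theta=-166/1575 (≈-0.1054)
After 6 (thin lens f=43): x=-4831/1575 (≈-3.0673) theta=-769/22575 (≈-0.0341)
After 7 (propagate distance d=34): x=-286171/67725 (≈-4.2255) theta=-769/22575 (≈-0.0341)
After 8 (thin lens f=52): x=-286171/67725 (≈-4.2255) theta=166207/3521700 (≈0.0472)
After 9 (propagate distance d=37 (to screen)): x=-138591/55900 (≈-2.4793) theta=166207/3521700 (≈0.0472)
|theta_initial|=0.1000 |theta_final|=166207/3521700 (≈0.0472) -> not increased

Answer: no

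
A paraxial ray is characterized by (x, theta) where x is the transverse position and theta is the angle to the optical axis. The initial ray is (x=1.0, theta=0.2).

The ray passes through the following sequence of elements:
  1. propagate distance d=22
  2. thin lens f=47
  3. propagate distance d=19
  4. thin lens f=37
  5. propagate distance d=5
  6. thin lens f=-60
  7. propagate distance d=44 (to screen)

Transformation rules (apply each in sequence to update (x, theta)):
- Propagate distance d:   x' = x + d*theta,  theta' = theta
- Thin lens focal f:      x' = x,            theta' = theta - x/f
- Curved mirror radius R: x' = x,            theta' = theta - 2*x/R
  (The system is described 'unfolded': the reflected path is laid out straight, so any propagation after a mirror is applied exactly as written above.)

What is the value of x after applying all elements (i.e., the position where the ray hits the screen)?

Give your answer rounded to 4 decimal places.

Initial: x=1.0000 theta=0.2000
After 1 (propagate distance d=22): x=5.4000 theta=0.2000
After 2 (thin lens f=47): x=5.4000 theta=4/47 (≈0.0851)
After 3 (propagate distance d=19): x=1649/235 (≈7.0170) theta=4/47 (≈0.0851)
After 4 (thin lens f=37): x=1649/235 (≈7.0170) theta=-909/8695 (≈-0.1045)
After 5 (propagate distance d=5): x=56468/8695 (≈6.4943) theta=-909/8695 (≈-0.1045)
After 6 (thin lens f=-60): x=56468/8695 (≈6.4943) theta=482/130425 (≈0.0037)
After 7 (propagate distance d=44 (to screen)): x=868228/130425 (≈6.6569) theta=482/130425 (≈0.0037)
Rounded to 4 decimal places: x = 6.6569

Answer: 6.6569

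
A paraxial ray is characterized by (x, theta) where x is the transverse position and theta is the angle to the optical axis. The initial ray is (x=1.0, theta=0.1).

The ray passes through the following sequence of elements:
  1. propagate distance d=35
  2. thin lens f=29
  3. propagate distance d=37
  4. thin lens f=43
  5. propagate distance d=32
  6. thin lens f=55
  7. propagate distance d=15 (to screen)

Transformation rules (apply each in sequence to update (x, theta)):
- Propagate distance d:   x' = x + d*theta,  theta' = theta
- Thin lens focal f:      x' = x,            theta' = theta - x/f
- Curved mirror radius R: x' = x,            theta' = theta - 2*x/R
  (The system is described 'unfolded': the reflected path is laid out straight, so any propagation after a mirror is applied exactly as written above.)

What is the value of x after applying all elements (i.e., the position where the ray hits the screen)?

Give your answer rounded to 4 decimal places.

Initial: x=1.0000 theta=0.1000
After 1 (propagate distance d=35): x=4.5000 theta=0.1000
After 2 (thin lens f=29): x=4.5000 theta=-8/145 (≈-0.0552)
After 3 (propagate distance d=37): x=713/290 (≈2.4586) theta=-8/145 (≈-0.0552)
After 4 (thin lens f=43): x=713/290 (≈2.4586) theta=-1401/12470 (≈-0.1123)
After 5 (propagate distance d=32): x=-14173/12470 (≈-1.1366) theta=-1401/12470 (≈-0.1123)
After 6 (thin lens f=55): x=-14173/12470 (≈-1.1366) theta=-31441/342925 (≈-0.0917)
After 7 (propagate distance d=15 (to screen)): x=-11881/4730 (≈-2.5118) theta=-31441/342925 (≈-0.0917)
Rounded to 4 decimal places: x = -2.5118

Answer: -2.5118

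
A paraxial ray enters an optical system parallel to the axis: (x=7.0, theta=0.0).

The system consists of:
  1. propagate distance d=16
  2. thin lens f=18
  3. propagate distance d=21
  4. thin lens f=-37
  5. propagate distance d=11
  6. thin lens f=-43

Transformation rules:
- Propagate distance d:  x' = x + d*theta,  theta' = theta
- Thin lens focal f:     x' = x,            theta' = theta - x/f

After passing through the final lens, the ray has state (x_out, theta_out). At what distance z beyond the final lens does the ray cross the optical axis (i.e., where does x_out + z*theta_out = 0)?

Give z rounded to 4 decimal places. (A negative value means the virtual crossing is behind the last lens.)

Answer: -10.4328

Derivation:
Initial: x=7.0000 theta=0.0000
After 1 (propagate distance d=16): x=7.0000 theta=0.0000
After 2 (thin lens f=18): x=7.0000 theta=-7/18 (≈-0.3889)
After 3 (propagate distance d=21): x=-7/6 (≈-1.1667) theta=-7/18 (≈-0.3889)
After 4 (thin lens f=-37): x=-7/6 (≈-1.1667) theta=-140/333 (≈-0.4204)
After 5 (propagate distance d=11): x=-3857/666 (≈-5.7913) theta=-140/333 (≈-0.4204)
After 6 (thin lens f=-43): x=-3857/666 (≈-5.7913) theta=-5299/9546 (≈-0.5551)
z_focus = -x_out/theta_out = -(-3857/666)/(-5299/9546) = -23693/2271 ≈ -10.4328
Rounded to 4 decimal places: z = -10.4328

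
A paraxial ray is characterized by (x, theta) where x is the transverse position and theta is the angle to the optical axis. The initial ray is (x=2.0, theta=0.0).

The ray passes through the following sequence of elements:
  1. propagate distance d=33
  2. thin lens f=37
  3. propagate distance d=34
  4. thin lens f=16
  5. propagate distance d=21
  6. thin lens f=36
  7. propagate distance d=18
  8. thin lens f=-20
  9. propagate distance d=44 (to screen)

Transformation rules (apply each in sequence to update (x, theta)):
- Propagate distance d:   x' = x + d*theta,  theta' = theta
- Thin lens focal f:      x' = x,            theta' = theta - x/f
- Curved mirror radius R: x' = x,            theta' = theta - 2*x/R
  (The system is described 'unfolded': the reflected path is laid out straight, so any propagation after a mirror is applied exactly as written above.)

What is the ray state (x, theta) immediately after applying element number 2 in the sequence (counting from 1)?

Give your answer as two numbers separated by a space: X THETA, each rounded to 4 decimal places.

Answer: 2.0000 -0.0541

Derivation:
Initial: x=2.0000 theta=0.0000
After 1 (propagate distance d=33): x=2.0000 theta=0.0000
After 2 (thin lens f=37): x=2.0000 theta=-2/37 (≈-0.0541)
Rounded to 4 decimal places: x = 2.0000, theta = -0.0541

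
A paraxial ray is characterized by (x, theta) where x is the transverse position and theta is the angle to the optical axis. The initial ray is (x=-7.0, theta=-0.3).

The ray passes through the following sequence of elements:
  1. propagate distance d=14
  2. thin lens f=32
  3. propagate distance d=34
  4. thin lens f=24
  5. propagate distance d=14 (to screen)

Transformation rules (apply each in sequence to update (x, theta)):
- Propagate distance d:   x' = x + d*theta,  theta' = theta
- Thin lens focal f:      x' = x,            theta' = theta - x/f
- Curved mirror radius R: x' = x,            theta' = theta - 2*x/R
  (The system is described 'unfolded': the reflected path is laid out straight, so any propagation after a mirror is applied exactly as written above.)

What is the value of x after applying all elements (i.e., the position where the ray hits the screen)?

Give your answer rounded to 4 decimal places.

Answer: -3.2583

Derivation:
Initial: x=-7.0000 theta=-0.3000
After 1 (propagate distance d=14): x=-11.2000 theta=-0.3000
After 2 (thin lens f=32): x=-11.2000 theta=0.0500
After 3 (propagate distance d=34): x=-9.5000 theta=0.0500
After 4 (thin lens f=24): x=-9.5000 theta=107/240 (≈0.4458)
After 5 (propagate distance d=14 (to screen)): x=-391/120 (≈-3.2583) theta=107/240 (≈0.4458)
Rounded to 4 decimal places: x = -3.2583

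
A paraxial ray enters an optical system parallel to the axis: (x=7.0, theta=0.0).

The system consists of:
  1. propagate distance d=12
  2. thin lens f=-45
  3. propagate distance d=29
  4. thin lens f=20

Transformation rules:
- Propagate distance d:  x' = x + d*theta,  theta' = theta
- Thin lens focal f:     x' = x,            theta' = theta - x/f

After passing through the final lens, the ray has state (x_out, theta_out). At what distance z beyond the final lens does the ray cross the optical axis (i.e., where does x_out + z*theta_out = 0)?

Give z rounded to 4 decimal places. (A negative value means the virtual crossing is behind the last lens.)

Initial: x=7.0000 theta=0.0000
After 1 (propagate distance d=12): x=7.0000 theta=0.0000
After 2 (thin lens f=-45): x=7.0000 theta=7/45 (≈0.1556)
After 3 (propagate distance d=29): x=518/45 (≈11.5111) theta=7/45 (≈0.1556)
After 4 (thin lens f=20): x=518/45 (≈11.5111) theta=-0.4200
z_focus = -x_out/theta_out = -(518/45)/(-0.4200) = 740/27 ≈ 27.4074
Rounded to 4 decimal places: z = 27.4074

Answer: 27.4074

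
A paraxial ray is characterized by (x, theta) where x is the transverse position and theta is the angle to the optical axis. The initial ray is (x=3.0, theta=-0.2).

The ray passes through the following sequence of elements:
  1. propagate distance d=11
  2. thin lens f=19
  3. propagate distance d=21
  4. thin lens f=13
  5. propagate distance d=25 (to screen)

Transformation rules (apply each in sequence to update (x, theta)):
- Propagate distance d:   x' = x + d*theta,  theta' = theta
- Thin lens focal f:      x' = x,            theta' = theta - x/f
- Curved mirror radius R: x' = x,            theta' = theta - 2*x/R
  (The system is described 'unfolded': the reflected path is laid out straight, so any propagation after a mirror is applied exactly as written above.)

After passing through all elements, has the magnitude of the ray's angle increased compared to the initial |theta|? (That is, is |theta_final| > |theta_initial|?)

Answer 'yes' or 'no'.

Initial: x=3.0000 theta=-0.2000
After 1 (propagate distance d=11): x=0.8000 theta=-0.2000
After 2 (thin lens f=19): x=0.8000 theta=-23/95 (≈-0.2421)
After 3 (propagate distance d=21): x=-407/95 (≈-4.2842) theta=-23/95 (≈-0.2421)
After 4 (thin lens f=13): x=-407/95 (≈-4.2842) theta=108/1235 (≈0.0874)
After 5 (propagate distance d=25 (to screen)): x=-2591/1235 (≈-2.0980) theta=108/1235 (≈0.0874)
|theta_initial|=0.2000 |theta_final|=108/1235 (≈0.0874) -> not increased

Answer: no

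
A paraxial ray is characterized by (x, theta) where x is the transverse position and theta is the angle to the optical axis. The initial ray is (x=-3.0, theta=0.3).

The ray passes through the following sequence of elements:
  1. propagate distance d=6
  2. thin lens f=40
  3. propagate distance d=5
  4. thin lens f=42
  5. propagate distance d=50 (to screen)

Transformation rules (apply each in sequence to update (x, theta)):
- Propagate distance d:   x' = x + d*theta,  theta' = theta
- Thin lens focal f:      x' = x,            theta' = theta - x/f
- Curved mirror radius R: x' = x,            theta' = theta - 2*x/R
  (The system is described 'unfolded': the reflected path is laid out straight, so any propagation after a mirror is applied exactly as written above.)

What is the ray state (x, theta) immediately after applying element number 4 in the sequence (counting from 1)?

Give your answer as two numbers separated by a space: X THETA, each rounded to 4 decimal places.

Initial: x=-3.0000 theta=0.3000
After 1 (propagate distance d=6): x=-1.2000 theta=0.3000
After 2 (thin lens f=40): x=-1.2000 theta=0.3300
After 3 (propagate distance d=5): x=0.4500 theta=0.3300
After 4 (thin lens f=42): x=0.4500 theta=447/1400 (≈0.3193)
Rounded to 4 decimal places: x = 0.4500, theta = 0.3193

Answer: 0.4500 0.3193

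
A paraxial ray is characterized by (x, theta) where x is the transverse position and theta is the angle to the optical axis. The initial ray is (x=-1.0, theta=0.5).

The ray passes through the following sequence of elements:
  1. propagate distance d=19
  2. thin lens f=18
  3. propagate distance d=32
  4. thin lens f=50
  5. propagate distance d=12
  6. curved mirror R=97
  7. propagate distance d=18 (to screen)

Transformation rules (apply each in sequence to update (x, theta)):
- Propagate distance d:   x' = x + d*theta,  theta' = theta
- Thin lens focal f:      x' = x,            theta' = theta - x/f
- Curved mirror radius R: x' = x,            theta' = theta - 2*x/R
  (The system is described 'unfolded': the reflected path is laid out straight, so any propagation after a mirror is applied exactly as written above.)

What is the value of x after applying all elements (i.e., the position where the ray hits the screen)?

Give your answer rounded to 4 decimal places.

Answer: 1.8169

Derivation:
Initial: x=-1.0000 theta=0.5000
After 1 (propagate distance d=19): x=8.5000 theta=0.5000
After 2 (thin lens f=18): x=8.5000 theta=1/36 (≈0.0278)
After 3 (propagate distance d=32): x=169/18 (≈9.3889) theta=1/36 (≈0.0278)
After 4 (thin lens f=50): x=169/18 (≈9.3889) theta=-0.1600
After 5 (propagate distance d=12): x=3361/450 (≈7.4689) theta=-0.1600
After 6 (curved mirror R=97): x=3361/450 (≈7.4689) theta=-6853/21825 (≈-0.3140)
After 7 (propagate distance d=18 (to screen)): x=79309/43650 (≈1.8169) theta=-6853/21825 (≈-0.3140)
Rounded to 4 decimal places: x = 1.8169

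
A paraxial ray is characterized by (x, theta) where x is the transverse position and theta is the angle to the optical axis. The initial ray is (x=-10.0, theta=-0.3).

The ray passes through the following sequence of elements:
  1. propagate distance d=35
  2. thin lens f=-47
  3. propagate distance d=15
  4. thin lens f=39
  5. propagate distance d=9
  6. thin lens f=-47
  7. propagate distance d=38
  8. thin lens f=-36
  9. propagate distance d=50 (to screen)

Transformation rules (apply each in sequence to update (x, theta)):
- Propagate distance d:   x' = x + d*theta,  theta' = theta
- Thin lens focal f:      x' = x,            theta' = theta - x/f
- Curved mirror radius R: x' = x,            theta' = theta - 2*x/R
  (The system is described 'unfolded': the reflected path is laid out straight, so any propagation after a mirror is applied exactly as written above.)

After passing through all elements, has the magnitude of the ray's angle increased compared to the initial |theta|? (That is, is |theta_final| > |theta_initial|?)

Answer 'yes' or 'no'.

Answer: yes

Derivation:
Initial: x=-10.0000 theta=-0.3000
After 1 (propagate distance d=35): x=-20.5000 theta=-0.3000
After 2 (thin lens f=-47): x=-20.5000 theta=-173/235 (≈-0.7362)
After 3 (propagate distance d=15): x=-2965/94 (≈-31.5426) theta=-173/235 (≈-0.7362)
After 4 (thin lens f=39): x=-2965/94 (≈-31.5426) theta=1331/18330 (≈0.0726)
After 5 (propagate distance d=9): x=-94366/3055 (≈-30.8890) theta=1331/18330 (≈0.0726)
After 6 (thin lens f=-47): x=-94366/3055 (≈-30.8890) theta=-503639/861510 (≈-0.5846)
After 7 (propagate distance d=38): x=-22874747/430755 (≈-53.1038) theta=-503639/861510 (≈-0.5846)
After 8 (thin lens f=-36): x=-22874747/430755 (≈-53.1038) theta=-31940249/15507180 (≈-2.0597)
After 9 (propagate distance d=50 (to screen)): x=-1210251671/7753590 (≈-156.0892) theta=-31940249/15507180 (≈-2.0597)
|theta_initial|=0.3000 |theta_final|=31940249/15507180 (≈2.0597) -> increased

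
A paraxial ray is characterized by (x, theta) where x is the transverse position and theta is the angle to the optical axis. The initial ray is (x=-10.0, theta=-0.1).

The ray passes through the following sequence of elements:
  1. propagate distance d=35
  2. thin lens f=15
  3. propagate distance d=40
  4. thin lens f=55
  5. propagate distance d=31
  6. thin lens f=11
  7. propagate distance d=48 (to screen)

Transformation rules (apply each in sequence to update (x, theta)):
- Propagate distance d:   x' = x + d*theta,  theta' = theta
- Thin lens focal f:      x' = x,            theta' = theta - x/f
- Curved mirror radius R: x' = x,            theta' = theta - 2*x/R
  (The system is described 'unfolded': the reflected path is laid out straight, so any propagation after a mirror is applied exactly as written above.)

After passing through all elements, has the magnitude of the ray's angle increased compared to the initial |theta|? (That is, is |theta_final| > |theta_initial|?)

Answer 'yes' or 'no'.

Answer: yes

Derivation:
Initial: x=-10.0000 theta=-0.1000
After 1 (propagate distance d=35): x=-13.5000 theta=-0.1000
After 2 (thin lens f=15): x=-13.5000 theta=0.8000
After 3 (propagate distance d=40): x=18.5000 theta=0.8000
After 4 (thin lens f=55): x=18.5000 theta=51/110 (≈0.4636)
After 5 (propagate distance d=31): x=1808/55 (≈32.8727) theta=51/110 (≈0.4636)
After 6 (thin lens f=11): x=1808/55 (≈32.8727) theta=-611/242 (≈-2.5248)
After 7 (propagate distance d=48 (to screen)): x=-53432/605 (≈-88.3174) theta=-611/242 (≈-2.5248)
|theta_initial|=0.1000 |theta_final|=611/242 (≈2.5248) -> increased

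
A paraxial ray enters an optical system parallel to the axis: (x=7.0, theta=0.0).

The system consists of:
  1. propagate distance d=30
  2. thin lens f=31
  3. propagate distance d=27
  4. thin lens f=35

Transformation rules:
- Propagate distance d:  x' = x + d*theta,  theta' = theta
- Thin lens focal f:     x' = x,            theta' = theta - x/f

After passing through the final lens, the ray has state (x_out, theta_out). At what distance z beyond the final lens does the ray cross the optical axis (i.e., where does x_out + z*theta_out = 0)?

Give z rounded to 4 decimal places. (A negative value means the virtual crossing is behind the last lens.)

Answer: 3.5897

Derivation:
Initial: x=7.0000 theta=0.0000
After 1 (propagate distance d=30): x=7.0000 theta=0.0000
After 2 (thin lens f=31): x=7.0000 theta=-7/31 (≈-0.2258)
After 3 (propagate distance d=27): x=28/31 (≈0.9032) theta=-7/31 (≈-0.2258)
After 4 (thin lens f=35): x=28/31 (≈0.9032) theta=-39/155 (≈-0.2516)
z_focus = -x_out/theta_out = -(28/31)/(-39/155) = 140/39 ≈ 3.5897
Rounded to 4 decimal places: z = 3.5897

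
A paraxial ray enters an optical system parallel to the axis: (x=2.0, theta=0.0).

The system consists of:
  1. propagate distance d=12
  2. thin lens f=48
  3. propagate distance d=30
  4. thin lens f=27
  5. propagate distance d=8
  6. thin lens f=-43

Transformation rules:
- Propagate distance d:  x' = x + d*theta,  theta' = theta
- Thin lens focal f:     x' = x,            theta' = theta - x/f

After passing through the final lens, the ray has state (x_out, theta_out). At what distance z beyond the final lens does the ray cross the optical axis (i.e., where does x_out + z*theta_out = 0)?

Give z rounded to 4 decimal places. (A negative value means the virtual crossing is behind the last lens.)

Initial: x=2.0000 theta=0.0000
After 1 (propagate distance d=12): x=2.0000 theta=0.0000
After 2 (thin lens f=48): x=2.0000 theta=-1/24 (≈-0.0417)
After 3 (propagate distance d=30): x=0.7500 theta=-1/24 (≈-0.0417)
After 4 (thin lens f=27): x=0.7500 theta=-5/72 (≈-0.0694)
After 5 (propagate distance d=8): x=7/36 (≈0.1944) theta=-5/72 (≈-0.0694)
After 6 (thin lens f=-43): x=7/36 (≈0.1944) theta=-67/1032 (≈-0.0649)
z_focus = -x_out/theta_out = -(7/36)/(-67/1032) = 602/201 ≈ 2.9950
Rounded to 4 decimal places: z = 2.9950

Answer: 2.9950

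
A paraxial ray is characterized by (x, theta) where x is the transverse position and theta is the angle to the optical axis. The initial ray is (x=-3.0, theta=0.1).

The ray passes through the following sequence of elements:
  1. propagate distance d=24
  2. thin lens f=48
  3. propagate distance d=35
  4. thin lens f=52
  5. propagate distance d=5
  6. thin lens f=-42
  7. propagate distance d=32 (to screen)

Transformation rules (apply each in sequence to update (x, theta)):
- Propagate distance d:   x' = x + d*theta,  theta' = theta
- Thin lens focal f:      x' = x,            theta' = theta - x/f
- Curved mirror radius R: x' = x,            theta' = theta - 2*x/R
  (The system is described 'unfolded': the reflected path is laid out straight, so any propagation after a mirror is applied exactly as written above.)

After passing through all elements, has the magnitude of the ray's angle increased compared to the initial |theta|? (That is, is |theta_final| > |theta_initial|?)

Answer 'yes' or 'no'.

Answer: yes

Derivation:
Initial: x=-3.0000 theta=0.1000
After 1 (propagate distance d=24): x=-0.6000 theta=0.1000
After 2 (thin lens f=48): x=-0.6000 theta=0.1125
After 3 (propagate distance d=35): x=3.3375 theta=0.1125
After 4 (thin lens f=52): x=3.3375 theta=201/4160 (≈0.0483)
After 5 (propagate distance d=5): x=14889/4160 (≈3.5791) theta=201/4160 (≈0.0483)
After 6 (thin lens f=-42): x=14889/4160 (≈3.5791) theta=1111/8320 (≈0.1335)
After 7 (propagate distance d=32 (to screen)): x=6533/832 (≈7.8522) theta=1111/8320 (≈0.1335)
|theta_initial|=0.1000 |theta_final|=1111/8320 (≈0.1335) -> increased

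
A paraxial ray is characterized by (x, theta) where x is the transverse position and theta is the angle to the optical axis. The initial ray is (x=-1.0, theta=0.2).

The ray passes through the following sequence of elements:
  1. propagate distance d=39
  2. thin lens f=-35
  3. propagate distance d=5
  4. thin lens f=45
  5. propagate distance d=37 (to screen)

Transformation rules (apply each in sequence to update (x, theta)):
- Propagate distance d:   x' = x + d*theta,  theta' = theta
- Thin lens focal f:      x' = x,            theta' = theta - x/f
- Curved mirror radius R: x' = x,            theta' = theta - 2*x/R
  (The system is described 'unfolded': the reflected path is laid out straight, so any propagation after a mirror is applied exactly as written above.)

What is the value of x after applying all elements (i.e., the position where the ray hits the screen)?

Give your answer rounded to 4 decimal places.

Initial: x=-1.0000 theta=0.2000
After 1 (propagate distance d=39): x=6.8000 theta=0.2000
After 2 (thin lens f=-35): x=6.8000 theta=69/175 (≈0.3943)
After 3 (propagate distance d=5): x=307/35 (≈8.7714) theta=69/175 (≈0.3943)
After 4 (thin lens f=45): x=307/35 (≈8.7714) theta=314/1575 (≈0.1994)
After 5 (propagate distance d=37 (to screen)): x=25433/1575 (≈16.1479) theta=314/1575 (≈0.1994)
Rounded to 4 decimal places: x = 16.1479

Answer: 16.1479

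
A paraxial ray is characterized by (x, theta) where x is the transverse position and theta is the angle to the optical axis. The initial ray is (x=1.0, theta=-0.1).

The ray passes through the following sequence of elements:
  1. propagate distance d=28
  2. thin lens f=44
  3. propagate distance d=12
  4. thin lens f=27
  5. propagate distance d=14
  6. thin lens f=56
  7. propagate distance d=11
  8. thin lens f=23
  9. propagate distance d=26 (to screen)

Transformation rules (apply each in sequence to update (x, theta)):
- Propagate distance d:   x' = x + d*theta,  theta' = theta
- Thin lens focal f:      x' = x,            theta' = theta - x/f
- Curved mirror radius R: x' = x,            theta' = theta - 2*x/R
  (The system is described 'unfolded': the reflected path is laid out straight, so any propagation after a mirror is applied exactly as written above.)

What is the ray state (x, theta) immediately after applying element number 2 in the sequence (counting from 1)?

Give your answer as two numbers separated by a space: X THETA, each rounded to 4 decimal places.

Initial: x=1.0000 theta=-0.1000
After 1 (propagate distance d=28): x=-1.8000 theta=-0.1000
After 2 (thin lens f=44): x=-1.8000 theta=-13/220 (≈-0.0591)
Rounded to 4 decimal places: x = -1.8000, theta = -0.0591

Answer: -1.8000 -0.0591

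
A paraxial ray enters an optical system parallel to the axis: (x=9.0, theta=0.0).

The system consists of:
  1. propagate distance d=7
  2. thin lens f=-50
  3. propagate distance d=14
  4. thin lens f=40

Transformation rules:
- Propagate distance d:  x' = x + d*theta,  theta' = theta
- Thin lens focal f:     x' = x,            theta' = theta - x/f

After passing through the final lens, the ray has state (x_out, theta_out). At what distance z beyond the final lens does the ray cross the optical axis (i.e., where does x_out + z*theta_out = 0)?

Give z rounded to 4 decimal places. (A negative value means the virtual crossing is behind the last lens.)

Answer: 106.6667

Derivation:
Initial: x=9.0000 theta=0.0000
After 1 (propagate distance d=7): x=9.0000 theta=0.0000
After 2 (thin lens f=-50): x=9.0000 theta=0.1800
After 3 (propagate distance d=14): x=11.5200 theta=0.1800
After 4 (thin lens f=40): x=11.5200 theta=-0.1080
z_focus = -x_out/theta_out = -(11.5200)/(-0.1080) = 320/3 ≈ 106.6667
Rounded to 4 decimal places: z = 106.6667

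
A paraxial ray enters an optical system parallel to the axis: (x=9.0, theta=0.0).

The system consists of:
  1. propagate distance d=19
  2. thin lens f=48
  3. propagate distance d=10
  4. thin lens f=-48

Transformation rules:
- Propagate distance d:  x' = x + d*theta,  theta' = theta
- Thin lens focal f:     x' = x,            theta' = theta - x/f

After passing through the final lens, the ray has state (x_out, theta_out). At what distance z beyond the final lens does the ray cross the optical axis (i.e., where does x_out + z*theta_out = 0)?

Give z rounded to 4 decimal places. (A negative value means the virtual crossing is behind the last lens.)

Initial: x=9.0000 theta=0.0000
After 1 (propagate distance d=19): x=9.0000 theta=0.0000
After 2 (thin lens f=48): x=9.0000 theta=-0.1875
After 3 (propagate distance d=10): x=7.1250 theta=-0.1875
After 4 (thin lens f=-48): x=7.1250 theta=-5/128 (≈-0.0391)
z_focus = -x_out/theta_out = -(7.1250)/(-5/128) = 182.4000
Rounded to 4 decimal places: z = 182.4000

Answer: 182.4000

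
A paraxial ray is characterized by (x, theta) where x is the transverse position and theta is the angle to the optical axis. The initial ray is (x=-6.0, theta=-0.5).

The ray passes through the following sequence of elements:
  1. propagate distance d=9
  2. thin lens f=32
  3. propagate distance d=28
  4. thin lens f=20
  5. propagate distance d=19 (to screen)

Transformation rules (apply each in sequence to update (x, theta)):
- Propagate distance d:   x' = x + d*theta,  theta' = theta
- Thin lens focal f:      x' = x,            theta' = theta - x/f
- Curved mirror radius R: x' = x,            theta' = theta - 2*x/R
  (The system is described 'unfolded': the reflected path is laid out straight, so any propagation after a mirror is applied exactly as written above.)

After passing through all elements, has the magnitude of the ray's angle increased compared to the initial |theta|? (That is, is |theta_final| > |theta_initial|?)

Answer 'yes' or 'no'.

Answer: yes

Derivation:
Initial: x=-6.0000 theta=-0.5000
After 1 (propagate distance d=9): x=-10.5000 theta=-0.5000
After 2 (thin lens f=32): x=-10.5000 theta=-11/64 (≈-0.1719)
After 3 (propagate distance d=28): x=-15.3125 theta=-11/64 (≈-0.1719)
After 4 (thin lens f=20): x=-15.3125 theta=19/32 (≈0.5938)
After 5 (propagate distance d=19 (to screen)): x=-129/32 (≈-4.0313) theta=19/32 (≈0.5938)
|theta_initial|=0.5000 |theta_final|=19/32 (≈0.5938) -> increased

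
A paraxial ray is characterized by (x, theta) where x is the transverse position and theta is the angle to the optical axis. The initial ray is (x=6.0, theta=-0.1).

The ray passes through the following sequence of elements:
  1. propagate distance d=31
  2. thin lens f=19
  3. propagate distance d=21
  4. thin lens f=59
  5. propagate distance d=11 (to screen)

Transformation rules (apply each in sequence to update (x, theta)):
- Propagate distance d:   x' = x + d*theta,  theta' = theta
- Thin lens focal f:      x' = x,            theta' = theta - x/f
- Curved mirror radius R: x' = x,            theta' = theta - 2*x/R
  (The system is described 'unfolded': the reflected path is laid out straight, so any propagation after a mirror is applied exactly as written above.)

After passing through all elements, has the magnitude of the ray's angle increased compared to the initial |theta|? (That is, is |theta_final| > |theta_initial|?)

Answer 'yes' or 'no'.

Answer: yes

Derivation:
Initial: x=6.0000 theta=-0.1000
After 1 (propagate distance d=31): x=2.9000 theta=-0.1000
After 2 (thin lens f=19): x=2.9000 theta=-24/95 (≈-0.2526)
After 3 (propagate distance d=21): x=-457/190 (≈-2.4053) theta=-24/95 (≈-0.2526)
After 4 (thin lens f=59): x=-457/190 (≈-2.4053) theta=-25/118 (≈-0.2119)
After 5 (propagate distance d=11 (to screen)): x=-26544/5605 (≈-4.7358) theta=-25/118 (≈-0.2119)
|theta_initial|=0.1000 |theta_final|=25/118 (≈0.2119) -> increased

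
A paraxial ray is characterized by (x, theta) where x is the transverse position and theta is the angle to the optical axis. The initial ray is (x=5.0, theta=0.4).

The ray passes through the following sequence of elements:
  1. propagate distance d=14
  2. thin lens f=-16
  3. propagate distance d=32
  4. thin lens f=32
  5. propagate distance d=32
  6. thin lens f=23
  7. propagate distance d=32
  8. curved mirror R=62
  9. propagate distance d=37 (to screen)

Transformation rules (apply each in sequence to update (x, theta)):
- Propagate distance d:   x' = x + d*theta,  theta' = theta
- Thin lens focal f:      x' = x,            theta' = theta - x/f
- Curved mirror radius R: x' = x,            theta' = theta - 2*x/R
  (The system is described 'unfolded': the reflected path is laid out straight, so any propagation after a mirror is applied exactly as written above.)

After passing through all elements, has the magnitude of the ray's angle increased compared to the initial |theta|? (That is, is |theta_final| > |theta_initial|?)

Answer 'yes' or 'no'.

Initial: x=5.0000 theta=0.4000
After 1 (propagate distance d=14): x=10.6000 theta=0.4000
After 2 (thin lens f=-16): x=10.6000 theta=1.0625
After 3 (propagate distance d=32): x=44.6000 theta=1.0625
After 4 (thin lens f=32): x=44.6000 theta=-53/160 (≈-0.3313)
After 5 (propagate distance d=32): x=34.0000 theta=-53/160 (≈-0.3313)
After 6 (thin lens f=23): x=34.0000 theta=-6659/3680 (≈-1.8095)
After 7 (propagate distance d=32): x=-2749/115 (≈-23.9043) theta=-6659/3680 (≈-1.8095)
After 8 (curved mirror R=62): x=-2749/115 (≈-23.9043) theta=-118461/114080 (≈-1.0384)
After 9 (propagate distance d=37 (to screen)): x=-1422013/22816 (≈-62.3253) theta=-118461/114080 (≈-1.0384)
|theta_initial|=0.4000 |theta_final|=118461/114080 (≈1.0384) -> increased

Answer: yes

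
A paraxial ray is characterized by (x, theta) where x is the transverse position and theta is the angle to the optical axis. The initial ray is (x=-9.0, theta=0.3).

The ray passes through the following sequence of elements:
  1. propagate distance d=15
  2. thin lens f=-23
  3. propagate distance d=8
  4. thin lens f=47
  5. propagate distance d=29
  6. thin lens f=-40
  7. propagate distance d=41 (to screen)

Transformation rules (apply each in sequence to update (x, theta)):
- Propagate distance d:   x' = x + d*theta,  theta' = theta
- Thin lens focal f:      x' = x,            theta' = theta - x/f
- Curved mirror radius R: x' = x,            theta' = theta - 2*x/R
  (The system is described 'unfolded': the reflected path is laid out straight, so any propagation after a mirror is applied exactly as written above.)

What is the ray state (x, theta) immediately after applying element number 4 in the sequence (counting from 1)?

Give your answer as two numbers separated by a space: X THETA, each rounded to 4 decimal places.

Initial: x=-9.0000 theta=0.3000
After 1 (propagate distance d=15): x=-4.5000 theta=0.3000
After 2 (thin lens f=-23): x=-4.5000 theta=12/115 (≈0.1043)
After 3 (propagate distance d=8): x=-843/230 (≈-3.6652) theta=12/115 (≈0.1043)
After 4 (thin lens f=47): x=-843/230 (≈-3.6652) theta=1971/10810 (≈0.1823)
Rounded to 4 decimal places: x = -3.6652, theta = 0.1823

Answer: -3.6652 0.1823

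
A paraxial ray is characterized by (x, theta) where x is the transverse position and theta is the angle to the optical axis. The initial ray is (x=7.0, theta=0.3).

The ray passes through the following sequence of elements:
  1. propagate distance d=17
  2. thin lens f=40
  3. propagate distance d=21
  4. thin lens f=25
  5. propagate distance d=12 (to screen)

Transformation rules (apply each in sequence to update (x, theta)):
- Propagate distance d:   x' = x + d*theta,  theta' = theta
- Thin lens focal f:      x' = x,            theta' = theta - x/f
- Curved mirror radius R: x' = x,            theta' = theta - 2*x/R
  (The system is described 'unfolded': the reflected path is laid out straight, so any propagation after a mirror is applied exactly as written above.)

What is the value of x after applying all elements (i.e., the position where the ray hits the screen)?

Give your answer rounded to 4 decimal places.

Answer: 6.2347

Derivation:
Initial: x=7.0000 theta=0.3000
After 1 (propagate distance d=17): x=12.1000 theta=0.3000
After 2 (thin lens f=40): x=12.1000 theta=-0.0025
After 3 (propagate distance d=21): x=12.0475 theta=-0.0025
After 4 (thin lens f=25): x=12.0475 theta=-0.4844
After 5 (propagate distance d=12 (to screen)): x=6.2347 theta=-0.4844
Rounded to 4 decimal places: x = 6.2347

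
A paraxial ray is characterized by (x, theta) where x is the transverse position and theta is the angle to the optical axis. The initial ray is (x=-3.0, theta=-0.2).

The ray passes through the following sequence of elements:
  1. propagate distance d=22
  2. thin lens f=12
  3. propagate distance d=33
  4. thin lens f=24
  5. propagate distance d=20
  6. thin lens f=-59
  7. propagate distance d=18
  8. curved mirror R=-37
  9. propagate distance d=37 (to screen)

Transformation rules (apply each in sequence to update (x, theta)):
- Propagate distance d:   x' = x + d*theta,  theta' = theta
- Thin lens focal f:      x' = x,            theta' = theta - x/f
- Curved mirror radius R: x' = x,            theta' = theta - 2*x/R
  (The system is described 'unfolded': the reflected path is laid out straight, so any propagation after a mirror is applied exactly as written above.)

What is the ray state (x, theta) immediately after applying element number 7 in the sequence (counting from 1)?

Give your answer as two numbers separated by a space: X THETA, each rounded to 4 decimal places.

Initial: x=-3.0000 theta=-0.2000
After 1 (propagate distance d=22): x=-7.4000 theta=-0.2000
After 2 (thin lens f=12): x=-7.4000 theta=5/12 (≈0.4167)
After 3 (propagate distance d=33): x=6.3500 theta=5/12 (≈0.4167)
After 4 (thin lens f=24): x=6.3500 theta=73/480 (≈0.1521)
After 5 (propagate distance d=20): x=1127/120 (≈9.3917) theta=73/480 (≈0.1521)
After 6 (thin lens f=-59): x=1127/120 (≈9.3917) theta=1763/5664 (≈0.3113)
After 7 (propagate distance d=18): x=212321/14160 (≈14.9944) theta=1763/5664 (≈0.3113)
Rounded to 4 decimal places: x = 14.9944, theta = 0.3113

Answer: 14.9944 0.3113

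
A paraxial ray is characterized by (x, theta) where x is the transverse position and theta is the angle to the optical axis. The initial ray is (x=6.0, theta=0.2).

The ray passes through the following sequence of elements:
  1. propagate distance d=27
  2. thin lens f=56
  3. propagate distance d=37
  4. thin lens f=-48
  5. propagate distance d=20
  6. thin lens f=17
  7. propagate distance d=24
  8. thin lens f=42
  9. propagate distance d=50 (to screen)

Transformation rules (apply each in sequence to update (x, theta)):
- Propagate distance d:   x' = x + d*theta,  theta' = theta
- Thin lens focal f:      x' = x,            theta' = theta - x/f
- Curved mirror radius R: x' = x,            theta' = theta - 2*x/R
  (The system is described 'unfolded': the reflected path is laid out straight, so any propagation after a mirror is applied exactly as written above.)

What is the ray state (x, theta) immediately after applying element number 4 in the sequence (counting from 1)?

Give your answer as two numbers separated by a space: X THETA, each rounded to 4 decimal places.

Answer: 11.2679 0.2312

Derivation:
Initial: x=6.0000 theta=0.2000
After 1 (propagate distance d=27): x=11.4000 theta=0.2000
After 2 (thin lens f=56): x=11.4000 theta=-1/280 (≈-0.0036)
After 3 (propagate distance d=37): x=631/56 (≈11.2679) theta=-1/280 (≈-0.0036)
After 4 (thin lens f=-48): x=631/56 (≈11.2679) theta=3107/13440 (≈0.2312)
Rounded to 4 decimal places: x = 11.2679, theta = 0.2312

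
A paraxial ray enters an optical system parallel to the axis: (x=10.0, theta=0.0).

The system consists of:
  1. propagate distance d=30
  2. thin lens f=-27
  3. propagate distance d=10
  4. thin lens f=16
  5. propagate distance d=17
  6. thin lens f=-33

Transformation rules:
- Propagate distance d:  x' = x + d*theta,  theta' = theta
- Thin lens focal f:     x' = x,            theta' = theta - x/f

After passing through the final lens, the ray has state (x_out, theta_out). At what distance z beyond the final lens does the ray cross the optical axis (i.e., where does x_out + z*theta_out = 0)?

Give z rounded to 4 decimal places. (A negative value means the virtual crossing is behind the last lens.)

Initial: x=10.0000 theta=0.0000
After 1 (propagate distance d=30): x=10.0000 theta=0.0000
After 2 (thin lens f=-27): x=10.0000 theta=10/27 (≈0.3704)
After 3 (propagate distance d=10): x=370/27 (≈13.7037) theta=10/27 (≈0.3704)
After 4 (thin lens f=16): x=370/27 (≈13.7037) theta=-35/72 (≈-0.4861)
After 5 (propagate distance d=17): x=1175/216 (≈5.4398) theta=-35/72 (≈-0.4861)
After 6 (thin lens f=-33): x=1175/216 (≈5.4398) theta=-1145/3564 (≈-0.3213)
z_focus = -x_out/theta_out = -(1175/216)/(-1145/3564) = 7755/458 ≈ 16.9323
Rounded to 4 decimal places: z = 16.9323

Answer: 16.9323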